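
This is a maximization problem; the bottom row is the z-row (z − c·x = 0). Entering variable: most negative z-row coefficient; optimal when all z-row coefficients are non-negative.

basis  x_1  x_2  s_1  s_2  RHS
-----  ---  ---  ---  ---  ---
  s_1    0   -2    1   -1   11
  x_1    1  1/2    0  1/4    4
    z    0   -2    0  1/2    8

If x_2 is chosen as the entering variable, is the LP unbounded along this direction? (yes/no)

Column x_2 has positive entries in row(s) 2, so the ratio test bounds it — not unbounded.

no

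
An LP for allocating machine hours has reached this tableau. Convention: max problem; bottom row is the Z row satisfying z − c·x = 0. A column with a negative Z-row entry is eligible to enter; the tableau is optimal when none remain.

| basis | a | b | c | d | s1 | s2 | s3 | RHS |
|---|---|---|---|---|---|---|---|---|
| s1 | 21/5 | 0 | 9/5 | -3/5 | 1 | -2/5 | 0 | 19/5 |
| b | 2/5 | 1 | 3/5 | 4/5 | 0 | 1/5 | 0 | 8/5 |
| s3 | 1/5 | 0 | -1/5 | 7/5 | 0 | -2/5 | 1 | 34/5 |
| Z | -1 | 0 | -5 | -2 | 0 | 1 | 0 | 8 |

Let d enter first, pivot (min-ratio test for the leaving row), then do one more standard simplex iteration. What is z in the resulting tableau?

Ratio test on column d — row 1: entry -3/5 ≤ 0; row 2: (8/5)/(4/5) = 2; row 3: (34/5)/(7/5) = 34/7. Minimum is 2 at row 2 (b leaves); pivot element 4/5.
Pivot on row 2; the Z-row RHS becomes 8 − (-2)·2 = 12.
Next entering variable (most negative Z-row entry -7/2): c.
Ratio test on column c — row 1: 5/(9/4) = 20/9; row 2: 2/(3/4) = 8/3; row 3: entry -5/4 ≤ 0. Minimum is 20/9 at row 1 (s1 leaves); pivot element 9/4.
After the second pivot the Z-row RHS is 12 − (-7/2)·(20/9) = 178/9.

178/9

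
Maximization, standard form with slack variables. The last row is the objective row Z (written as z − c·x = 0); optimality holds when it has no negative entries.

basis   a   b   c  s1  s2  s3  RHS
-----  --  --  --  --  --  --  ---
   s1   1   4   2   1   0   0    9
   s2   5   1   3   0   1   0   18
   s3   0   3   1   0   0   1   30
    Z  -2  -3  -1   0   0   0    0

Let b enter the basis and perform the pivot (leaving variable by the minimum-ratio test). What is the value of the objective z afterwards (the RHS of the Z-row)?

27/4

Ratio test on column b — row 1: 9/4 = 9/4; row 2: 18/1 = 18; row 3: 30/3 = 10. Minimum is 9/4 at row 1 (s1 leaves); pivot element 4.
Pivot on row 1; the Z-row RHS becomes 0 − (-3)·(9/4) = 27/4.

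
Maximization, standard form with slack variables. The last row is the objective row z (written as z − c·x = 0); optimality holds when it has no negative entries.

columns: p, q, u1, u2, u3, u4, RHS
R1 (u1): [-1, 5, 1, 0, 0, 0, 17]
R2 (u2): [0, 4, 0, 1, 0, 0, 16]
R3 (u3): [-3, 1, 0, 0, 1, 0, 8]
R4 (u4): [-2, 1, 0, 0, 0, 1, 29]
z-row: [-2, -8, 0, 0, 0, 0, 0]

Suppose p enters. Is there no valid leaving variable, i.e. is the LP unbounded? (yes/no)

Every constraint-row entry in column p is ≤ 0, so increasing p is unbounded.

yes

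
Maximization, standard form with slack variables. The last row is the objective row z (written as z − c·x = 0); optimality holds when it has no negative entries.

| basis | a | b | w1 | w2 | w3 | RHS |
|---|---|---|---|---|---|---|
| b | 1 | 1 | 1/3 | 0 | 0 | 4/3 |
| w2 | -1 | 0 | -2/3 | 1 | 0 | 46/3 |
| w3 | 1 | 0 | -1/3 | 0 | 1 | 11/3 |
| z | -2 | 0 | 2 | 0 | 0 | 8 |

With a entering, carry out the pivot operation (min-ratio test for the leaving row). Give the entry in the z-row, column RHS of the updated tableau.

Ratio test on column a — row 1: (4/3)/1 = 4/3; row 2: entry -1 ≤ 0; row 3: (11/3)/1 = 11/3. Minimum is 4/3 at row 1 (b leaves); pivot element 1.
Divide row 1 by 1; eliminate column a from the other rows.
z-row update in column RHS: 8 − (-2)·(4/3) = 32/3.

32/3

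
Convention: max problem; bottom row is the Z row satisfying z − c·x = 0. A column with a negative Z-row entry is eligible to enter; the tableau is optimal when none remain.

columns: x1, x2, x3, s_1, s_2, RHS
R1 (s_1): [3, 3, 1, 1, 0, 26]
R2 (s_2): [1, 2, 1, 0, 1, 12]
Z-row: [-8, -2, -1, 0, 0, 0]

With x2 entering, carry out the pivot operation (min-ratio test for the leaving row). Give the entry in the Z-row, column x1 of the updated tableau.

Ratio test on column x2 — row 1: 26/3 = 26/3; row 2: 12/2 = 6. Minimum is 6 at row 2 (s_2 leaves); pivot element 2.
Divide row 2 by 2; eliminate column x2 from the other rows.
Z-row update in column x1: -8 − (-2)·(1/2) = -7.

-7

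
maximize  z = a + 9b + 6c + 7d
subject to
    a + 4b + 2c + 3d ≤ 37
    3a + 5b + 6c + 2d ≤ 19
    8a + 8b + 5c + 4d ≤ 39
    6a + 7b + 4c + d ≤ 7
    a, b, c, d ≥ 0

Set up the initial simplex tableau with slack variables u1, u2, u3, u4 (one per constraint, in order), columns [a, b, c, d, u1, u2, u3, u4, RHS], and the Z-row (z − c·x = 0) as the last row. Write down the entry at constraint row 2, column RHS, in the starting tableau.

19

The RHS of constraint 2 is b_2 = 19.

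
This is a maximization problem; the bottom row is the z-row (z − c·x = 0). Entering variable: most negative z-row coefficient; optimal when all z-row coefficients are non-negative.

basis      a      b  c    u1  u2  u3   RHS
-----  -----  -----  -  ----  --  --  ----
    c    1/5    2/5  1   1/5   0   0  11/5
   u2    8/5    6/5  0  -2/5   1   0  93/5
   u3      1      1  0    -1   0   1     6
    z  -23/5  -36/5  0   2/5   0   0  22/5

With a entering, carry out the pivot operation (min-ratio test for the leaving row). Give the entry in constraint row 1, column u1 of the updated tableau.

2/5

Ratio test on column a — row 1: (11/5)/(1/5) = 11; row 2: (93/5)/(8/5) = 93/8; row 3: 6/1 = 6. Minimum is 6 at row 3 (u3 leaves); pivot element 1.
Divide row 3 by 1; eliminate column a from the other rows.
Row 1 update in column u1: 1/5 − (1/5)·(-1) = 2/5.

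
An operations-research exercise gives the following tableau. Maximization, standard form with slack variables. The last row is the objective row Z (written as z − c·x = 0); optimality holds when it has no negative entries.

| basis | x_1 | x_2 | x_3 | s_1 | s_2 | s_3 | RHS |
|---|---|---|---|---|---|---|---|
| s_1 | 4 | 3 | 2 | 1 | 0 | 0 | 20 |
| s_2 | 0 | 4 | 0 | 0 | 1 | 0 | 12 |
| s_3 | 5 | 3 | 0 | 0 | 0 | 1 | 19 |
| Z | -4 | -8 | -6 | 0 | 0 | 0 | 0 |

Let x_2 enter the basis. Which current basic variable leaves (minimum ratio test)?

s_2

Column x_2 entries and ratios — s_1: 20/3 = 20/3; s_2: 12/4 = 3; s_3: 19/3 = 19/3.
Smallest ratio is 3 in the row of s_2, so s_2 leaves.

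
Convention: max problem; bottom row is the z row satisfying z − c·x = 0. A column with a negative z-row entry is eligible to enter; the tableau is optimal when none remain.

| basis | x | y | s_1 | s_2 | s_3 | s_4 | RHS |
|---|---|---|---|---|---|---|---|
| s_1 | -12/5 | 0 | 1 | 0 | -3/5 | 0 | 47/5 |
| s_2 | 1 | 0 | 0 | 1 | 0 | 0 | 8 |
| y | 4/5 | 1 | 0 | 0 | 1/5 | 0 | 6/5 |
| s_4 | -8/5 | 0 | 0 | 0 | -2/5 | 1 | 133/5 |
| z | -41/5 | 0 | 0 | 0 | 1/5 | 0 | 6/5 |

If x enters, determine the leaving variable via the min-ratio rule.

y

Column x entries and ratios — s_1: -12/5 ≤ 0, skip; s_2: 8/1 = 8; y: (6/5)/(4/5) = 3/2; s_4: -8/5 ≤ 0, skip.
Smallest ratio is 3/2 in the row of y, so y leaves.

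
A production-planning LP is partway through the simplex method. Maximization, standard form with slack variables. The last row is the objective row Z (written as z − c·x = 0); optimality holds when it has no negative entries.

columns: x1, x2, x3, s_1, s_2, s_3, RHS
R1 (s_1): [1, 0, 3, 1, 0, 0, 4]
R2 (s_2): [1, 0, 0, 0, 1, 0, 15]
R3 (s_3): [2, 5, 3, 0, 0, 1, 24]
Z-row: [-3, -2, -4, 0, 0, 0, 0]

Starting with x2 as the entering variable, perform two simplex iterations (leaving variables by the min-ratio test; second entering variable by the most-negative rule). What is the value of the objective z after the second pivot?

Ratio test on column x2 — row 1: entry 0 ≤ 0; row 2: entry 0 ≤ 0; row 3: 24/5 = 24/5. Minimum is 24/5 at row 3 (s_3 leaves); pivot element 5.
Pivot on row 3; the Z-row RHS becomes 0 − (-2)·(24/5) = 48/5.
Next entering variable (most negative Z-row entry -14/5): x3.
Ratio test on column x3 — row 1: 4/3 = 4/3; row 2: entry 0 ≤ 0; row 3: (24/5)/(3/5) = 8. Minimum is 4/3 at row 1 (s_1 leaves); pivot element 3.
After the second pivot the Z-row RHS is 48/5 − (-14/5)·(4/3) = 40/3.

40/3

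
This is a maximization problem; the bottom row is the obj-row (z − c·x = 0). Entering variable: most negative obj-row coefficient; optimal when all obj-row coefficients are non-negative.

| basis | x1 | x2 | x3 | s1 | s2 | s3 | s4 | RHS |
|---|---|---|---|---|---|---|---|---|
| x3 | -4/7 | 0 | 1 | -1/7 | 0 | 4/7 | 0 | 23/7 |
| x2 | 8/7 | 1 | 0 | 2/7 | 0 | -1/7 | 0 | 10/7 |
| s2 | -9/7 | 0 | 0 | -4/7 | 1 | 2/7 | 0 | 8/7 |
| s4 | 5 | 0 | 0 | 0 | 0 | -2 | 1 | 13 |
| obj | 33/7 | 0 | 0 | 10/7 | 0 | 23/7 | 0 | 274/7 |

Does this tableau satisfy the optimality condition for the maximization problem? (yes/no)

Every obj-row coefficient is ≥ 0, so the tableau is optimal.

yes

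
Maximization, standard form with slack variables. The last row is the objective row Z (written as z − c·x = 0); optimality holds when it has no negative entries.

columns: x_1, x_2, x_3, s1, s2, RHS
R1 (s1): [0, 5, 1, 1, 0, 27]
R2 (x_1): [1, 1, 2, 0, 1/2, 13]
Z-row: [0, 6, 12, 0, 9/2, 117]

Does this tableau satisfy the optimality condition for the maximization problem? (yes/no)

yes

Every Z-row coefficient is ≥ 0, so the tableau is optimal.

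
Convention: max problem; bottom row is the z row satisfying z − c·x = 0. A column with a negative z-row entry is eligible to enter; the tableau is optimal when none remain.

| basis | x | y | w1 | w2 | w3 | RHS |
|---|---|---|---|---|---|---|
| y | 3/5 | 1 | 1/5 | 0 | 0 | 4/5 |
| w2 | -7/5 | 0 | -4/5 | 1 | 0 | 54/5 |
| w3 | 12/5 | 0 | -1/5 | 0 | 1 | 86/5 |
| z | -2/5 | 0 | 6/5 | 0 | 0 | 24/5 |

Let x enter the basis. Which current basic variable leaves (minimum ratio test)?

Column x entries and ratios — y: (4/5)/(3/5) = 4/3; w2: -7/5 ≤ 0, skip; w3: (86/5)/(12/5) = 43/6.
Smallest ratio is 4/3 in the row of y, so y leaves.

y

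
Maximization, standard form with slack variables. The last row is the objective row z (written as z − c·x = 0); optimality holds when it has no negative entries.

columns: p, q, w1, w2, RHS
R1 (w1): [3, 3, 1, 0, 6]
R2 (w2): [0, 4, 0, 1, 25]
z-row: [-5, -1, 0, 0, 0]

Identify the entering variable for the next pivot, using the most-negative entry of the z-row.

Negative z-row entries: p: -5, q: -1.
The most negative is -5 in column p, so p enters.

p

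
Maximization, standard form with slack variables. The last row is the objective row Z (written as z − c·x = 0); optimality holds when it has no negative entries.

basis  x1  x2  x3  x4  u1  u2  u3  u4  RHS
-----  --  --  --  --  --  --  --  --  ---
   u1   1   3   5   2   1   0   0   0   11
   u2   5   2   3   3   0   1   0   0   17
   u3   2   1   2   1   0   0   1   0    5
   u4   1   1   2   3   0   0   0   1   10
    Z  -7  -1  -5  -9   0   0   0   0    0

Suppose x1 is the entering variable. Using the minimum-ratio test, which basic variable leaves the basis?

u3

Column x1 entries and ratios — u1: 11/1 = 11; u2: 17/5 = 17/5; u3: 5/2 = 5/2; u4: 10/1 = 10.
Smallest ratio is 5/2 in the row of u3, so u3 leaves.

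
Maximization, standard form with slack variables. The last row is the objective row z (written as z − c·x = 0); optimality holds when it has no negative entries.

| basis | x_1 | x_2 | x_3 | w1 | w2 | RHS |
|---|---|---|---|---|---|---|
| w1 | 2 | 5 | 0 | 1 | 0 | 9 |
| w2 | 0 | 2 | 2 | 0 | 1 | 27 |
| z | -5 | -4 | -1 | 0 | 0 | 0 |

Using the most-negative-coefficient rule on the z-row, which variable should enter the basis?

Negative z-row entries: x_1: -5, x_2: -4, x_3: -1.
The most negative is -5 in column x_1, so x_1 enters.

x_1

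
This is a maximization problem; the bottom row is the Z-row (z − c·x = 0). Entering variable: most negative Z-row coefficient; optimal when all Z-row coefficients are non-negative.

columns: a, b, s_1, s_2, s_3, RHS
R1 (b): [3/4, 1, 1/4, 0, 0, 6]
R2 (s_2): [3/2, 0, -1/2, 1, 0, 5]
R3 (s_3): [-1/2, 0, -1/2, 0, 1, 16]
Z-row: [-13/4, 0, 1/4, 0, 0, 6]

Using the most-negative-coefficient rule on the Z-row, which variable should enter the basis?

a

Negative Z-row entries: a: -13/4.
The most negative is -13/4 in column a, so a enters.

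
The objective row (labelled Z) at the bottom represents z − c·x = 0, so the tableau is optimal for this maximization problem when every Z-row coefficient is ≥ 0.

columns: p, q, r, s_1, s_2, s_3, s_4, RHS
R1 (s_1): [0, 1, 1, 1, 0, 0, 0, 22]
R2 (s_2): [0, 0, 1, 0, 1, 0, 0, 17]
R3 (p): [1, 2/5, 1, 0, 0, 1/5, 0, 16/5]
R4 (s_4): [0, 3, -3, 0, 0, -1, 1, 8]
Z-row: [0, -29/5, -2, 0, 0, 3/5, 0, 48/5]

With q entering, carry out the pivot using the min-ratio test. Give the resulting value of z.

376/15

Ratio test on column q — row 1: 22/1 = 22; row 2: entry 0 ≤ 0; row 3: (16/5)/(2/5) = 8; row 4: 8/3 = 8/3. Minimum is 8/3 at row 4 (s_4 leaves); pivot element 3.
Pivot on row 4; the Z-row RHS becomes 48/5 − (-29/5)·(8/3) = 376/15.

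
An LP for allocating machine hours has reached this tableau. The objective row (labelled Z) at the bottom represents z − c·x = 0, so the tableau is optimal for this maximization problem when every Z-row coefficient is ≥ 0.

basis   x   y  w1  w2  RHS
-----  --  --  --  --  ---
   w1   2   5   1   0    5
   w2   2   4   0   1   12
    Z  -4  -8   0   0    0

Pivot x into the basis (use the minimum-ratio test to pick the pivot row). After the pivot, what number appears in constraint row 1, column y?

5/2

Ratio test on column x — row 1: 5/2 = 5/2; row 2: 12/2 = 6. Minimum is 5/2 at row 1 (w1 leaves); pivot element 2.
Divide row 1 by 2; eliminate column x from the other rows.
In the new row 1, the y entry is the old entry divided by the pivot: 5/2 = 5/2.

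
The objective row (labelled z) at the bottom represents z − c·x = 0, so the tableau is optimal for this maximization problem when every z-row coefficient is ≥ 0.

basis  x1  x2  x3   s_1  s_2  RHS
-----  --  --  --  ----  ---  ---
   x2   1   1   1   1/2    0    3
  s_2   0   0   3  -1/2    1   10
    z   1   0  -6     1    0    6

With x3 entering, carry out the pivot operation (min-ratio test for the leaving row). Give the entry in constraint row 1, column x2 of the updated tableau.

1

Ratio test on column x3 — row 1: 3/1 = 3; row 2: 10/3 = 10/3. Minimum is 3 at row 1 (x2 leaves); pivot element 1.
Divide row 1 by 1; eliminate column x3 from the other rows.
In the new row 1, the x2 entry is the old entry divided by the pivot: 1/1 = 1.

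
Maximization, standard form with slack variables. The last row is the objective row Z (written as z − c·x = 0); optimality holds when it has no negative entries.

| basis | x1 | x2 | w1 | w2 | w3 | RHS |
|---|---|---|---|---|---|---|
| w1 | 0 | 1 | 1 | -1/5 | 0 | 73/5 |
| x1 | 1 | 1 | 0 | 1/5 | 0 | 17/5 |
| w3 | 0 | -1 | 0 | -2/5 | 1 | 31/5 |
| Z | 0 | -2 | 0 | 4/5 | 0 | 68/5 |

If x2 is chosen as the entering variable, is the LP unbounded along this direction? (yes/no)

Column x2 has positive entries in row(s) 1, 2, so the ratio test bounds it — not unbounded.

no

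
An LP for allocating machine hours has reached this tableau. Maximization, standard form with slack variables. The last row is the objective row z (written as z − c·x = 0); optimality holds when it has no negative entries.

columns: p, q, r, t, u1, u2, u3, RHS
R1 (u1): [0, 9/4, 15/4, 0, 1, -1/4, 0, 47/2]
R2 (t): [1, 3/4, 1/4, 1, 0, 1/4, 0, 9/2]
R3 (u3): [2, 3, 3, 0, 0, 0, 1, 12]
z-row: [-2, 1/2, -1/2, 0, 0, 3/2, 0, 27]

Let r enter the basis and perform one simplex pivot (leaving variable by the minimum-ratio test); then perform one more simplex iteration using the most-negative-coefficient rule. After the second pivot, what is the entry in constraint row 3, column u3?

Ratio test on column r — row 1: (47/2)/(15/4) = 94/15; row 2: (9/2)/(1/4) = 18; row 3: 12/3 = 4. Minimum is 4 at row 3 (u3 leaves); pivot element 3.
Divide row 3 by 3; eliminate column r from the other rows.
Second iteration: most negative z-row entry is -5/3 in column p, so p enters.
Ratio test on column p — row 1: entry -5/2 ≤ 0; row 2: (7/2)/(5/6) = 21/5; row 3: 4/(2/3) = 6. Minimum is 21/5 at row 2 (t leaves); pivot element 5/6.
Divide row 2 by 5/6; eliminate column p from the other rows.
After both pivots, the entry at constraint row 3, column u3 is 2/5.

2/5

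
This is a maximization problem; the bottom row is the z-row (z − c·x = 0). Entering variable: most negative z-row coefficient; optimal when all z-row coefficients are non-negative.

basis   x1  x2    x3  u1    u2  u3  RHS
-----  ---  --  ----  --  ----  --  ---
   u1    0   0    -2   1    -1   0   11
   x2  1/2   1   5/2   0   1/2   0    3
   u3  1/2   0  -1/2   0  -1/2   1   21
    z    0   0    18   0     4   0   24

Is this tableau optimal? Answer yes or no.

Every z-row coefficient is ≥ 0, so the tableau is optimal.

yes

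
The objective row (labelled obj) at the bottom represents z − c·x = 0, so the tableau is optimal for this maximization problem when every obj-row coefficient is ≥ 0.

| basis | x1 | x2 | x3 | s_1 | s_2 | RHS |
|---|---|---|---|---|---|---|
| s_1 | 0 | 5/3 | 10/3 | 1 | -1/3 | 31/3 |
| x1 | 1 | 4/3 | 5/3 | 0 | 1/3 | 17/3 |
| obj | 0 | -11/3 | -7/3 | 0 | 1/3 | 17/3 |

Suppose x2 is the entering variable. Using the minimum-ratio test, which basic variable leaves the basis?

x1

Column x2 entries and ratios — s_1: (31/3)/(5/3) = 31/5; x1: (17/3)/(4/3) = 17/4.
Smallest ratio is 17/4 in the row of x1, so x1 leaves.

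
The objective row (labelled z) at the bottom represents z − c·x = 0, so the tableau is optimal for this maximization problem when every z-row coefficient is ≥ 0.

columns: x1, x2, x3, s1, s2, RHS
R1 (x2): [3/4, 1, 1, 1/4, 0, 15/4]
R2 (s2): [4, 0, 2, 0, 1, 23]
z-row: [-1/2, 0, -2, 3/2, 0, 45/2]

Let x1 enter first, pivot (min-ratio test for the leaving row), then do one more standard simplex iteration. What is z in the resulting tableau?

30

Ratio test on column x1 — row 1: (15/4)/(3/4) = 5; row 2: 23/4 = 23/4. Minimum is 5 at row 1 (x2 leaves); pivot element 3/4.
Pivot on row 1; the z-row RHS becomes 45/2 − (-1/2)·5 = 25.
Next entering variable (most negative z-row entry -4/3): x3.
Ratio test on column x3 — row 1: 5/(4/3) = 15/4; row 2: entry -10/3 ≤ 0. Minimum is 15/4 at row 1 (x1 leaves); pivot element 4/3.
After the second pivot the z-row RHS is 25 − (-4/3)·(15/4) = 30.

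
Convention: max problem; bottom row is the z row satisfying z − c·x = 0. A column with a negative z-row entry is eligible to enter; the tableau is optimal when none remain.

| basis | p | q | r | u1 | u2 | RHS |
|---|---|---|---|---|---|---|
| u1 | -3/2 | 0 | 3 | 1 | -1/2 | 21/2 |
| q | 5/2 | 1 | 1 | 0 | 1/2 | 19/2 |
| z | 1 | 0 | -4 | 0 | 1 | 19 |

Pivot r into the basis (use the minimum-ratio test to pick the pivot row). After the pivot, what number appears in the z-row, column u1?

Ratio test on column r — row 1: (21/2)/3 = 7/2; row 2: (19/2)/1 = 19/2. Minimum is 7/2 at row 1 (u1 leaves); pivot element 3.
Divide row 1 by 3; eliminate column r from the other rows.
z-row update in column u1: 0 − (-4)·(1/3) = 4/3.

4/3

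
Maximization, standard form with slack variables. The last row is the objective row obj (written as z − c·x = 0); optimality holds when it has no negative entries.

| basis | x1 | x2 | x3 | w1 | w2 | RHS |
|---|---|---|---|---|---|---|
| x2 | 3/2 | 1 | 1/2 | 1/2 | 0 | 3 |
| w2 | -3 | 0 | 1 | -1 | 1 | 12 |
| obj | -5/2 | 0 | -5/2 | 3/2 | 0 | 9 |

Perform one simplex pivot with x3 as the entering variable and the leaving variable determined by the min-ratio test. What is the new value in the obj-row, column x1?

Ratio test on column x3 — row 1: 3/(1/2) = 6; row 2: 12/1 = 12. Minimum is 6 at row 1 (x2 leaves); pivot element 1/2.
Divide row 1 by 1/2; eliminate column x3 from the other rows.
obj-row update in column x1: -5/2 − (-5/2)·3 = 5.

5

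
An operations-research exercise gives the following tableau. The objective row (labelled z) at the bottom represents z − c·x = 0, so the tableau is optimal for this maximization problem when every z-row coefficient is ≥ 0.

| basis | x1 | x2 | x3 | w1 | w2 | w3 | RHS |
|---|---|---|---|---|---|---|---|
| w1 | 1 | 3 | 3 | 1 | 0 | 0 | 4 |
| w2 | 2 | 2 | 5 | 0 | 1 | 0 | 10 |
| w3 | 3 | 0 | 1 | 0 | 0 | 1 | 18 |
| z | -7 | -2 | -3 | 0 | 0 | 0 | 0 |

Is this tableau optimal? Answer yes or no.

no

The z-row has a negative entry -7 in column x1, so it is not optimal.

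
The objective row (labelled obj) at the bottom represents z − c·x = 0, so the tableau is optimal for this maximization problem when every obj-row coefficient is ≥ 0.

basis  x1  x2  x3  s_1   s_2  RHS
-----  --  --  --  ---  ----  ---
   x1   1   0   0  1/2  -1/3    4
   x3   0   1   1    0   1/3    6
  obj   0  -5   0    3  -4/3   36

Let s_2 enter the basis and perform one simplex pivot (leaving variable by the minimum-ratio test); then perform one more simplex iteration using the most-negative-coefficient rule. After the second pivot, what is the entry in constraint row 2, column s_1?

Ratio test on column s_2 — row 1: entry -1/3 ≤ 0; row 2: 6/(1/3) = 18. Minimum is 18 at row 2 (x3 leaves); pivot element 1/3.
Divide row 2 by 1/3; eliminate column s_2 from the other rows.
Second iteration: most negative obj-row entry is -1 in column x2, so x2 enters.
Ratio test on column x2 — row 1: 10/1 = 10; row 2: 18/3 = 6. Minimum is 6 at row 2 (s_2 leaves); pivot element 3.
Divide row 2 by 3; eliminate column x2 from the other rows.
After both pivots, the entry at constraint row 2, column s_1 is 0.

0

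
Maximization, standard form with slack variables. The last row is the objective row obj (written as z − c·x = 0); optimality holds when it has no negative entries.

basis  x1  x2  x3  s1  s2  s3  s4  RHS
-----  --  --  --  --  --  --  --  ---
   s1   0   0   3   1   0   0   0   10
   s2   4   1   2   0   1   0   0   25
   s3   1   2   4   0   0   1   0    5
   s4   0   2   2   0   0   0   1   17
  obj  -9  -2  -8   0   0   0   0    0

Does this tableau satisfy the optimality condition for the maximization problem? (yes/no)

The obj-row has a negative entry -9 in column x1, so it is not optimal.

no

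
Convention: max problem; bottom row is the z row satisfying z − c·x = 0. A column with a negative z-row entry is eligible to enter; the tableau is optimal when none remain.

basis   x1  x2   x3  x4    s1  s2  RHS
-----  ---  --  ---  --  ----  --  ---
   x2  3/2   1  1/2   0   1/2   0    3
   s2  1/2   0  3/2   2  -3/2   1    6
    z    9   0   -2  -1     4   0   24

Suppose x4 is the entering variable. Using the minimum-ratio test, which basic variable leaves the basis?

s2

Column x4 entries and ratios — x2: 0 ≤ 0, skip; s2: 6/2 = 3.
Smallest ratio is 3 in the row of s2, so s2 leaves.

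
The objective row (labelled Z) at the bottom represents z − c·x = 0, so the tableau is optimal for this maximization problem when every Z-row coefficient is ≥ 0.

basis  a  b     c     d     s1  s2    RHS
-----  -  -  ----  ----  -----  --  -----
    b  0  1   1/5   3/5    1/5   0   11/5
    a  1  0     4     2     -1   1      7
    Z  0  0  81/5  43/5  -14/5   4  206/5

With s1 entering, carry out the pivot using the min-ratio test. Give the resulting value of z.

Ratio test on column s1 — row 1: (11/5)/(1/5) = 11; row 2: entry -1 ≤ 0. Minimum is 11 at row 1 (b leaves); pivot element 1/5.
Pivot on row 1; the Z-row RHS becomes 206/5 − (-14/5)·11 = 72.

72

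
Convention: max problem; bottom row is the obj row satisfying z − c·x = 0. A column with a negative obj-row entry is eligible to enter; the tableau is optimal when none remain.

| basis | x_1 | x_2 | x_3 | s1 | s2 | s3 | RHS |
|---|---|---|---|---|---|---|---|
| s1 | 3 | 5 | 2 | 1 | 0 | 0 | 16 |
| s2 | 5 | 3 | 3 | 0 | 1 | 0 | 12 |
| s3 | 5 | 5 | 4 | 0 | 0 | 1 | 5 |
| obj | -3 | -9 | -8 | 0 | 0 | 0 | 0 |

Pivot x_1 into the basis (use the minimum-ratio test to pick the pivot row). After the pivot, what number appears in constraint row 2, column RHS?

7

Ratio test on column x_1 — row 1: 16/3 = 16/3; row 2: 12/5 = 12/5; row 3: 5/5 = 1. Minimum is 1 at row 3 (s3 leaves); pivot element 5.
Divide row 3 by 5; eliminate column x_1 from the other rows.
Row 2 update in column RHS: 12 − 5·1 = 7.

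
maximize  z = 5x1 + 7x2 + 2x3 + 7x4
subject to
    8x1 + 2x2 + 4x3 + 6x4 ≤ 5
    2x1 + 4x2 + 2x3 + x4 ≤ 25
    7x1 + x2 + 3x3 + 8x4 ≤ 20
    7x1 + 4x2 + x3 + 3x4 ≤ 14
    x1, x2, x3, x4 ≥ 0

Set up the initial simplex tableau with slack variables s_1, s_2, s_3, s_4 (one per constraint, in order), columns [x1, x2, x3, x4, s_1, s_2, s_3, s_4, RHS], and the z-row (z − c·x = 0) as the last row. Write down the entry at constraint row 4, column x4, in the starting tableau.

3

Constraint 4 has coefficient 3 on x4.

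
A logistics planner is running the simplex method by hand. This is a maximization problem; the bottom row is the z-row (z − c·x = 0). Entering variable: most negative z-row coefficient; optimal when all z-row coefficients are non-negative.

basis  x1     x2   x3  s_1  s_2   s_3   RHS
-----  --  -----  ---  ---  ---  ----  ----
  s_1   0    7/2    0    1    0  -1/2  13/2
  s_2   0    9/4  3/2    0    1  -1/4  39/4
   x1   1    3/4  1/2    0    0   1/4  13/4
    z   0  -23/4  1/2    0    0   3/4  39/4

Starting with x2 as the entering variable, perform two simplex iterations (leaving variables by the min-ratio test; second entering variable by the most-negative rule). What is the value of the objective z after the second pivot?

104/5

Ratio test on column x2 — row 1: (13/2)/(7/2) = 13/7; row 2: (39/4)/(9/4) = 13/3; row 3: (13/4)/(3/4) = 13/3. Minimum is 13/7 at row 1 (s_1 leaves); pivot element 7/2.
Pivot on row 1; the z-row RHS becomes 39/4 − (-23/4)·(13/7) = 143/7.
Next entering variable (most negative z-row entry -1/14): s_3.
Ratio test on column s_3 — row 1: entry -1/7 ≤ 0; row 2: (39/7)/(1/14) = 78; row 3: (13/7)/(5/14) = 26/5. Minimum is 26/5 at row 3 (x1 leaves); pivot element 5/14.
After the second pivot the z-row RHS is 143/7 − (-1/14)·(26/5) = 104/5.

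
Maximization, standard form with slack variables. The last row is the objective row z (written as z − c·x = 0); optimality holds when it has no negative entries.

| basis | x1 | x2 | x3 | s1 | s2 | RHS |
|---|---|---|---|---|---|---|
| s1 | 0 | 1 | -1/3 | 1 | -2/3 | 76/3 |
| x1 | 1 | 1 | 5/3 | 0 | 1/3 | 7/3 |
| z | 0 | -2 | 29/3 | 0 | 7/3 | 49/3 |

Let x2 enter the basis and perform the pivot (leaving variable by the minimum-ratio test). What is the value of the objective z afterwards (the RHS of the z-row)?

21

Ratio test on column x2 — row 1: (76/3)/1 = 76/3; row 2: (7/3)/1 = 7/3. Minimum is 7/3 at row 2 (x1 leaves); pivot element 1.
Pivot on row 2; the z-row RHS becomes 49/3 − (-2)·(7/3) = 21.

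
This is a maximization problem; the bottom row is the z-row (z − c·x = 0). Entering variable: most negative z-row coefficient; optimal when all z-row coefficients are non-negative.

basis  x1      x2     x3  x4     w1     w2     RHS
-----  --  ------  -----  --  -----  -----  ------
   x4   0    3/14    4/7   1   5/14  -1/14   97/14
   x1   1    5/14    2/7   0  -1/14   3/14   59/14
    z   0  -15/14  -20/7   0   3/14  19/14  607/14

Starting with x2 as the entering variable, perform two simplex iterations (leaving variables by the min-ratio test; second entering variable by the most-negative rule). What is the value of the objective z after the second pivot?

78

Ratio test on column x2 — row 1: (97/14)/(3/14) = 97/3; row 2: (59/14)/(5/14) = 59/5. Minimum is 59/5 at row 2 (x1 leaves); pivot element 5/14.
Pivot on row 2; the z-row RHS becomes 607/14 − (-15/14)·(59/5) = 56.
Next entering variable (most negative z-row entry -2): x3.
Ratio test on column x3 — row 1: (22/5)/(2/5) = 11; row 2: (59/5)/(4/5) = 59/4. Minimum is 11 at row 1 (x4 leaves); pivot element 2/5.
After the second pivot the z-row RHS is 56 − (-2)·11 = 78.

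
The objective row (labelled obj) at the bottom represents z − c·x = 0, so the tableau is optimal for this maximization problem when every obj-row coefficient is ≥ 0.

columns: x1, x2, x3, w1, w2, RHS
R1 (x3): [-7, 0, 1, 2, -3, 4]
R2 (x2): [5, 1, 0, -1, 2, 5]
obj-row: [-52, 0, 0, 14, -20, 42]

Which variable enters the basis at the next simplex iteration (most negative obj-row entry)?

Negative obj-row entries: x1: -52, w2: -20.
The most negative is -52 in column x1, so x1 enters.

x1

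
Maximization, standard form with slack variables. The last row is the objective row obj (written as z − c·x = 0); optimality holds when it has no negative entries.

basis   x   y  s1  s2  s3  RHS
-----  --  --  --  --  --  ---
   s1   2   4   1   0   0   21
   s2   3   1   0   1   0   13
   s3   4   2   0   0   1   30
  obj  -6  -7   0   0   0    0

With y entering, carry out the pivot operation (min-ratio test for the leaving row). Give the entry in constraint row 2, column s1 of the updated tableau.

Ratio test on column y — row 1: 21/4 = 21/4; row 2: 13/1 = 13; row 3: 30/2 = 15. Minimum is 21/4 at row 1 (s1 leaves); pivot element 4.
Divide row 1 by 4; eliminate column y from the other rows.
Row 2 update in column s1: 0 − 1·(1/4) = -1/4.

-1/4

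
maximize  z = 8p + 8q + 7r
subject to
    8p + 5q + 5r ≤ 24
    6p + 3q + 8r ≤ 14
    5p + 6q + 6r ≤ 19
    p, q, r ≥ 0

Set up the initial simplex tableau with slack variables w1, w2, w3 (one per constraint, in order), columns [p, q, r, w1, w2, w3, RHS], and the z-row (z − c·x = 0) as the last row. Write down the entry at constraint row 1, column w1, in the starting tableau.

Slack w1 belongs to constraint 1; its column is the unit vector e_1, so the entry in row 1 is 1.

1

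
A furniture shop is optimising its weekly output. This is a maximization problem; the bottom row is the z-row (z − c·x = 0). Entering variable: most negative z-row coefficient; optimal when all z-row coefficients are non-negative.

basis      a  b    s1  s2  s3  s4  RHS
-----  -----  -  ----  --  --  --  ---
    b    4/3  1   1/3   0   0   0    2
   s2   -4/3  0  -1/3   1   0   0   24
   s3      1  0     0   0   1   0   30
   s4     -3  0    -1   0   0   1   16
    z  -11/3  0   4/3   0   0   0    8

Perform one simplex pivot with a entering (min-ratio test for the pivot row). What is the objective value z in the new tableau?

Ratio test on column a — row 1: 2/(4/3) = 3/2; row 2: entry -4/3 ≤ 0; row 3: 30/1 = 30; row 4: entry -3 ≤ 0. Minimum is 3/2 at row 1 (b leaves); pivot element 4/3.
Pivot on row 1; the z-row RHS becomes 8 − (-11/3)·(3/2) = 27/2.

27/2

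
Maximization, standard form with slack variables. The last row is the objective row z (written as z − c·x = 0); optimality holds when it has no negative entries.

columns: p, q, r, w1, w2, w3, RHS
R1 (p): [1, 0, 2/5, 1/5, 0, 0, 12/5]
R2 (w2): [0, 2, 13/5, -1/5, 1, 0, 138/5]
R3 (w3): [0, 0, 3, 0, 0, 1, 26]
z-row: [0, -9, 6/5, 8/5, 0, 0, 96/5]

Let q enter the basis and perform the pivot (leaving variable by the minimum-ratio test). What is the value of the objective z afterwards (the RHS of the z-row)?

Ratio test on column q — row 1: entry 0 ≤ 0; row 2: (138/5)/2 = 69/5; row 3: entry 0 ≤ 0. Minimum is 69/5 at row 2 (w2 leaves); pivot element 2.
Pivot on row 2; the z-row RHS becomes 96/5 − (-9)·(69/5) = 717/5.

717/5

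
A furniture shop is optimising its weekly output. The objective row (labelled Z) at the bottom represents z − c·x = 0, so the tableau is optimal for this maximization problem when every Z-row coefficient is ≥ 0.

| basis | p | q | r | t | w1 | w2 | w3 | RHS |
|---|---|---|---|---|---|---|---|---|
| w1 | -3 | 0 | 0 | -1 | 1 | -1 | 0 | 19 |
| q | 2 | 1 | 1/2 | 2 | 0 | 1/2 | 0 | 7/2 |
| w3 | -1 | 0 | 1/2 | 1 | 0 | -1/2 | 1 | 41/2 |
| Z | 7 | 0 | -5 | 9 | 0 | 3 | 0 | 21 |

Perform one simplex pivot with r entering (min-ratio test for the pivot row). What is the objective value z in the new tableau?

Ratio test on column r — row 1: entry 0 ≤ 0; row 2: (7/2)/(1/2) = 7; row 3: (41/2)/(1/2) = 41. Minimum is 7 at row 2 (q leaves); pivot element 1/2.
Pivot on row 2; the Z-row RHS becomes 21 − (-5)·7 = 56.

56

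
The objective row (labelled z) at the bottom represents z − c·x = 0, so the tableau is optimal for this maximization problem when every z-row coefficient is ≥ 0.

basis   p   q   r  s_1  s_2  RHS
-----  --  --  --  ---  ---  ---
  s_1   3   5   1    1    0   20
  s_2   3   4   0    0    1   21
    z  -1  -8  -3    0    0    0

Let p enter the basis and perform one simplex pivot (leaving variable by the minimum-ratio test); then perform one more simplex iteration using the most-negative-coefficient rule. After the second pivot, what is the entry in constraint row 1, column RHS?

Ratio test on column p — row 1: 20/3 = 20/3; row 2: 21/3 = 7. Minimum is 20/3 at row 1 (s_1 leaves); pivot element 3.
Divide row 1 by 3; eliminate column p from the other rows.
Second iteration: most negative z-row entry is -19/3 in column q, so q enters.
Ratio test on column q — row 1: (20/3)/(5/3) = 4; row 2: entry -1 ≤ 0. Minimum is 4 at row 1 (p leaves); pivot element 5/3.
Divide row 1 by 5/3; eliminate column q from the other rows.
After both pivots, the entry at constraint row 1, column RHS is 4.

4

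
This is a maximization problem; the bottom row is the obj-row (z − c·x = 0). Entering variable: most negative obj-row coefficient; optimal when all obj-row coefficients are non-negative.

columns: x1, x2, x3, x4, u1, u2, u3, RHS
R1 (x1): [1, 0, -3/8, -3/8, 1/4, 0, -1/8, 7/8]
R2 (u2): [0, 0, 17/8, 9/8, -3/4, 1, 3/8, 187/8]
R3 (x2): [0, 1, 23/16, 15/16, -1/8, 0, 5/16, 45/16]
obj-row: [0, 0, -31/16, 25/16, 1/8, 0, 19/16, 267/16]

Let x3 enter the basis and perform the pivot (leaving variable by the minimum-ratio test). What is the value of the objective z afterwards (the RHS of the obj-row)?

Ratio test on column x3 — row 1: entry -3/8 ≤ 0; row 2: (187/8)/(17/8) = 11; row 3: (45/16)/(23/16) = 45/23. Minimum is 45/23 at row 3 (x2 leaves); pivot element 23/16.
Pivot on row 3; the obj-row RHS becomes 267/16 − (-31/16)·(45/23) = 471/23.

471/23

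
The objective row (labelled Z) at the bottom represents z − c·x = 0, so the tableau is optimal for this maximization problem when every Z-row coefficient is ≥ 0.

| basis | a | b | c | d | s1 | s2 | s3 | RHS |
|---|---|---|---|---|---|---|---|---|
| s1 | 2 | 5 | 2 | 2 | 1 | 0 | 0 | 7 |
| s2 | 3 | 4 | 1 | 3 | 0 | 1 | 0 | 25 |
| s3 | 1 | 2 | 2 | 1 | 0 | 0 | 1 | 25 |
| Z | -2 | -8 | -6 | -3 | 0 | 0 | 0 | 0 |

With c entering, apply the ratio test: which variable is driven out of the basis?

Column c entries and ratios — s1: 7/2 = 7/2; s2: 25/1 = 25; s3: 25/2 = 25/2.
Smallest ratio is 7/2 in the row of s1, so s1 leaves.

s1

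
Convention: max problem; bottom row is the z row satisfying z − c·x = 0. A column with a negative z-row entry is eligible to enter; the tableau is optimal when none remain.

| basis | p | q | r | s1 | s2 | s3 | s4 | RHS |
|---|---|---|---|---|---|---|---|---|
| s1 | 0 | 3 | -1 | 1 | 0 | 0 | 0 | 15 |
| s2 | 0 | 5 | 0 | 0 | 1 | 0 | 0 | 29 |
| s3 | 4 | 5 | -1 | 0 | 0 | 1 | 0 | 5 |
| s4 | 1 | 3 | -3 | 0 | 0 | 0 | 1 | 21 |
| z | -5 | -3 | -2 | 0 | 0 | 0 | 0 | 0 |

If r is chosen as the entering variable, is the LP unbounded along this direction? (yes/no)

Every constraint-row entry in column r is ≤ 0, so increasing r is unbounded.

yes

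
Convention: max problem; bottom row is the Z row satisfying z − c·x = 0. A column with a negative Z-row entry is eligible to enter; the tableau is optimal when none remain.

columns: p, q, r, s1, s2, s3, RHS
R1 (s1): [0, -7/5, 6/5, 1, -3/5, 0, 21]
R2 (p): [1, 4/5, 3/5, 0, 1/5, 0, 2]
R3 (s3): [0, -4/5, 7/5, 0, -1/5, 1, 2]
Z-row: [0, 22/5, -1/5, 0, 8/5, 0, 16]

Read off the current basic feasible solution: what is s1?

s1 is basic (row 1); its value is the RHS of that row, 21.

21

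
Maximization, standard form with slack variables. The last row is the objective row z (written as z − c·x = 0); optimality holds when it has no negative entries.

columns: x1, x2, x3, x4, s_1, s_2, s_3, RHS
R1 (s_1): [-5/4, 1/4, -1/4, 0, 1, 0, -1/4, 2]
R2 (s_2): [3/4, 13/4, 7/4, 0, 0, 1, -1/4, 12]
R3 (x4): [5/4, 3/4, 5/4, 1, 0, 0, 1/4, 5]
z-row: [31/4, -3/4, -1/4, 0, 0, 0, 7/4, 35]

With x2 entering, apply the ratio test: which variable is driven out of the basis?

Column x2 entries and ratios — s_1: 2/(1/4) = 8; s_2: 12/(13/4) = 48/13; x4: 5/(3/4) = 20/3.
Smallest ratio is 48/13 in the row of s_2, so s_2 leaves.

s_2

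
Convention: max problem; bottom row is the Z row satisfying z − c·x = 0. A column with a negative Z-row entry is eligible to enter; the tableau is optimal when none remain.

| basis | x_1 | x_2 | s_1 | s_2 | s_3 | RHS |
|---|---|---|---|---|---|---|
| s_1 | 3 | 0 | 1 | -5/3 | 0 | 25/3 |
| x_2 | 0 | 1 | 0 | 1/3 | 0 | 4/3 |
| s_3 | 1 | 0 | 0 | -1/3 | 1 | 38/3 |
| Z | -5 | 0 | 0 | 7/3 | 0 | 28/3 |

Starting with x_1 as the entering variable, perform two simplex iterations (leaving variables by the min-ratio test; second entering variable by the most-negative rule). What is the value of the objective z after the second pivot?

25

Ratio test on column x_1 — row 1: (25/3)/3 = 25/9; row 2: entry 0 ≤ 0; row 3: (38/3)/1 = 38/3. Minimum is 25/9 at row 1 (s_1 leaves); pivot element 3.
Pivot on row 1; the Z-row RHS becomes 28/3 − (-5)·(25/9) = 209/9.
Next entering variable (most negative Z-row entry -4/9): s_2.
Ratio test on column s_2 — row 1: entry -5/9 ≤ 0; row 2: (4/3)/(1/3) = 4; row 3: (89/9)/(2/9) = 89/2. Minimum is 4 at row 2 (x_2 leaves); pivot element 1/3.
After the second pivot the Z-row RHS is 209/9 − (-4/9)·4 = 25.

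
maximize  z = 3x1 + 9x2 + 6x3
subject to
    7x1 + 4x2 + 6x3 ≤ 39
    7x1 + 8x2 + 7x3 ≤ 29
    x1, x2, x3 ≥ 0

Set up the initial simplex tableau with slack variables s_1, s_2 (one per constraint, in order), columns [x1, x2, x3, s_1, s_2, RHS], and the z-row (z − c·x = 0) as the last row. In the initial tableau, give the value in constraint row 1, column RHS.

The RHS of constraint 1 is b_1 = 39.

39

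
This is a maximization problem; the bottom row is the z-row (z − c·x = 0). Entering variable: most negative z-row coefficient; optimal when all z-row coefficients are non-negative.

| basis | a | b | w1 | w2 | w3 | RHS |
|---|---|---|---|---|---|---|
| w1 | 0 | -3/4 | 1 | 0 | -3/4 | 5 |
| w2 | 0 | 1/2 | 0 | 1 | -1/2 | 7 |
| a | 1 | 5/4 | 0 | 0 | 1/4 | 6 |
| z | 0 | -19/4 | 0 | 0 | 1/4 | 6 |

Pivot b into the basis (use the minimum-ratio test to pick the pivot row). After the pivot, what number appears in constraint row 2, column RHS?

23/5

Ratio test on column b — row 1: entry -3/4 ≤ 0; row 2: 7/(1/2) = 14; row 3: 6/(5/4) = 24/5. Minimum is 24/5 at row 3 (a leaves); pivot element 5/4.
Divide row 3 by 5/4; eliminate column b from the other rows.
Row 2 update in column RHS: 7 − (1/2)·(24/5) = 23/5.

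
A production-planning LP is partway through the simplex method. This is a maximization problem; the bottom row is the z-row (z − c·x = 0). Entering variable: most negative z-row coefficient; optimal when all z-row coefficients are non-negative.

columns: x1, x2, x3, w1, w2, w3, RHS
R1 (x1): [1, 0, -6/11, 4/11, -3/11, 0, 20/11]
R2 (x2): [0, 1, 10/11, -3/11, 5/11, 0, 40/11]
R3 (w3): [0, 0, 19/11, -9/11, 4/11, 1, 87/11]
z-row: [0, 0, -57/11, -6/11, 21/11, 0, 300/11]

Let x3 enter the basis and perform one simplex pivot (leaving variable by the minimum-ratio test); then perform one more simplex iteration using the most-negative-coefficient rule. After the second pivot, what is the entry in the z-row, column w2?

Ratio test on column x3 — row 1: entry -6/11 ≤ 0; row 2: (40/11)/(10/11) = 4; row 3: (87/11)/(19/11) = 87/19. Minimum is 4 at row 2 (x2 leaves); pivot element 10/11.
Divide row 2 by 10/11; eliminate column x3 from the other rows.
Second iteration: most negative z-row entry is -21/10 in column w1, so w1 enters.
Ratio test on column w1 — row 1: 4/(1/5) = 20; row 2: entry -3/10 ≤ 0; row 3: entry -3/10 ≤ 0. Minimum is 20 at row 1 (x1 leaves); pivot element 1/5.
Divide row 1 by 1/5; eliminate column w1 from the other rows.
After both pivots, the entry at the z-row, column w2 is 9/2.

9/2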